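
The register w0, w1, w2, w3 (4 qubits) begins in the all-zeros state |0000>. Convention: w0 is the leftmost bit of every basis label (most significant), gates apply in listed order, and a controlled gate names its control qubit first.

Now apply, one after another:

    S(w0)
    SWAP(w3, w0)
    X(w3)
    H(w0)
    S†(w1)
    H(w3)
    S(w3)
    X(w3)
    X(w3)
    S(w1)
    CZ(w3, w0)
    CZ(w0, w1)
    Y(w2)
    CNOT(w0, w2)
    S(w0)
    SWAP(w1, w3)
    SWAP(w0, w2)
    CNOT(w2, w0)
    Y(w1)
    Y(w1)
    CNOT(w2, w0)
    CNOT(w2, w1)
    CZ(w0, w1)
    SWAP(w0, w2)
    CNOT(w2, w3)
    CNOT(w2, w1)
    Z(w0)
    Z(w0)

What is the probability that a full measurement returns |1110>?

The probability of measuring |1110> is 0.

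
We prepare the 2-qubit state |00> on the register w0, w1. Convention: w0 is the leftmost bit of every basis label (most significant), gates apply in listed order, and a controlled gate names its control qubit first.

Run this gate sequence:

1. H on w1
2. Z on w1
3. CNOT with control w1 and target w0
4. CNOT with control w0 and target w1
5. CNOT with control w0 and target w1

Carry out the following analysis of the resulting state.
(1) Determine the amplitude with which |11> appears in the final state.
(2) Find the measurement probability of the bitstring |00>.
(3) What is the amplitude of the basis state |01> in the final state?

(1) The final state's coefficient on |11> equals -sqrt(2)/2. Key observation: the block from step 4 through step 5 cancels to the identity and can be dropped.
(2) Outcome |00> occurs with probability 1/2.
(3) The amplitude on |01> is 0.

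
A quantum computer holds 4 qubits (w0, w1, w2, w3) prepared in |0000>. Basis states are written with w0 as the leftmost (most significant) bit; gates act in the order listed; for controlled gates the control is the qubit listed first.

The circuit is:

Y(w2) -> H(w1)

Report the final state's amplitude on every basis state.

The final amplitudes are sqrt(2)*I/2 on |0010>, sqrt(2)*I/2 on |0110>, and 0 on every other basis state.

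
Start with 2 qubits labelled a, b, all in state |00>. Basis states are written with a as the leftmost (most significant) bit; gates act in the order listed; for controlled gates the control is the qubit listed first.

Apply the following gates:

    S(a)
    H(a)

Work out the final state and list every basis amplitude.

The final amplitudes are sqrt(2)/2 on |00>, 0 on |01>, sqrt(2)/2 on |10>, 0 on |11>.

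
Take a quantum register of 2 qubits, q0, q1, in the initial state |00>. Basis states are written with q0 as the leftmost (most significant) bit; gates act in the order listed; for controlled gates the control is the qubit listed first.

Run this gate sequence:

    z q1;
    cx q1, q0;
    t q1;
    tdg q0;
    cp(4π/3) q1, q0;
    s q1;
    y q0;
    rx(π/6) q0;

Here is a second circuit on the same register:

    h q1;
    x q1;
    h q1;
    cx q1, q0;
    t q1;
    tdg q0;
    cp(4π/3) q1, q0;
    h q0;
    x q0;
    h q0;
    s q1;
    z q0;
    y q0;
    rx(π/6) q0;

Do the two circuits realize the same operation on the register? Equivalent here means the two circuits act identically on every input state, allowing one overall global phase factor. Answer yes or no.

Yes — the two circuits implement the same unitary up to a global phase.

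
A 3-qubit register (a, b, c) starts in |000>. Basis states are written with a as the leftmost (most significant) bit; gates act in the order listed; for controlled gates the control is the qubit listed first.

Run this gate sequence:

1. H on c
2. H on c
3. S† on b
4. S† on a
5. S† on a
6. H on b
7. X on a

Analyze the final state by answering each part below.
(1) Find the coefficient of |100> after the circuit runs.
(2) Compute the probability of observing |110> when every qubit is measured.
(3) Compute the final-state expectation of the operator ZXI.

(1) |100> carries amplitude sqrt(2)/2 in the final state.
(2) The probability of measuring |110> is 1/2.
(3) The expectation value of ZXI is -1.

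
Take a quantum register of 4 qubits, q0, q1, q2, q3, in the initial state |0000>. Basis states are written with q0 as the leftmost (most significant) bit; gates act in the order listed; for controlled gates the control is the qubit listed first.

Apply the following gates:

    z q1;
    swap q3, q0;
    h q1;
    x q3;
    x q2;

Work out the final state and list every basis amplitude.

After the circuit, the state carries amplitude sqrt(2)/2 on |0011>, sqrt(2)/2 on |0111>, and 0 on every other basis state.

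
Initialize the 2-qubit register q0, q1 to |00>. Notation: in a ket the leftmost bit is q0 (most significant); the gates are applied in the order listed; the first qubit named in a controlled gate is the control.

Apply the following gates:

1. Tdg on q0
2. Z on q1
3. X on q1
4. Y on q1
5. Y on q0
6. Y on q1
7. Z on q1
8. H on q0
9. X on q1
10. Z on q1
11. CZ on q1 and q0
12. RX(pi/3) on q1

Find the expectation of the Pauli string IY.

In the final state, IY has expectation -sqrt(3)/2.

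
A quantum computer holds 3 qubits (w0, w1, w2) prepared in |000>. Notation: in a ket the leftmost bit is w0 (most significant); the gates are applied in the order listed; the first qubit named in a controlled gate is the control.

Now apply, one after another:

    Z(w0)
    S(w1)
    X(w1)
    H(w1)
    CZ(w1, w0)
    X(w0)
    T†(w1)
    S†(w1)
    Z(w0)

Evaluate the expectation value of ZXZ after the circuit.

In the final state, ZXZ has expectation -sqrt(2)/2.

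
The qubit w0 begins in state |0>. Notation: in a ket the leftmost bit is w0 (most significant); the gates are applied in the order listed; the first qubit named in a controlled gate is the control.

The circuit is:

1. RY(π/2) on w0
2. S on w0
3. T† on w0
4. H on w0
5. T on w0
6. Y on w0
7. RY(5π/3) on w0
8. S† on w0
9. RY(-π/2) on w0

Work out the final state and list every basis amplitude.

The final amplitudes are (-sqrt(6) - sqrt(2) - sqrt(2)*I + sqrt(6)*I)*exp(I*pi/4)/8 on |0>, -sqrt(6)/4 - sqrt(6)*exp(I*pi/4)/8 - sqrt(6)*exp(3*I*pi/4)/8 - sqrt(2)*exp(I*pi/4)/8 + sqrt(2)*exp(3*I*pi/4)/8 + sqrt(2)*I/4 on |1>.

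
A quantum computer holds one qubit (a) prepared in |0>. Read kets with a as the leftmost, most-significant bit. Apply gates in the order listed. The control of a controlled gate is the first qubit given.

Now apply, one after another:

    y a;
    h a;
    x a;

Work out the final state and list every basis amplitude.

After the circuit, the state carries amplitude -sqrt(2)*I/2 on |0>, sqrt(2)*I/2 on |1>.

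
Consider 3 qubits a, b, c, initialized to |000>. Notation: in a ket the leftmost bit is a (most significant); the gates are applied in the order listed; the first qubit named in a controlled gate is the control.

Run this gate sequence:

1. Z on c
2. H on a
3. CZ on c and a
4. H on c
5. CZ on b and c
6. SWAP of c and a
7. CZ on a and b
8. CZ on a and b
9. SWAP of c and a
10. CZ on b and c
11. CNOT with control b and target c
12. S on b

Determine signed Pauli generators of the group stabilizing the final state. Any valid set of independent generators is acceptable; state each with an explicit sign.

The final state is stabilized by the group generated by +XII, +IIX, +IZI; other independent generating sets are equally valid. Key observation: gates 5-10 undo each other exactly, leaving only the rest of the circuit to track.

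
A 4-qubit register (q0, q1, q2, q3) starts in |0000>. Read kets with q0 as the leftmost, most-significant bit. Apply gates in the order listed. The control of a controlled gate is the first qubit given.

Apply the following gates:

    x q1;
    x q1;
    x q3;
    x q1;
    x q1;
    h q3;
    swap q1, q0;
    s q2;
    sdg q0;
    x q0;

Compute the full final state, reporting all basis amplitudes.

The resulting statevector has amplitude sqrt(2)/2 on |1000>, -sqrt(2)/2 on |1001>, and 0 on every other basis state. Key observation: gates 4-5 undo each other exactly, leaving only the rest of the circuit to track.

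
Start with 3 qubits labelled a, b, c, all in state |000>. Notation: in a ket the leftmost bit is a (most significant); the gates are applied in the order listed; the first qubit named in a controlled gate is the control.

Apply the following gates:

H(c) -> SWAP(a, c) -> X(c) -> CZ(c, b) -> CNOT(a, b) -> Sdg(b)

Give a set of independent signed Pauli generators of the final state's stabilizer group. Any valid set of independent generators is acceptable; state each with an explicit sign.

The final state is stabilized by the group generated by -XYI, +ZZI, -IIZ; other independent generating sets are equally valid.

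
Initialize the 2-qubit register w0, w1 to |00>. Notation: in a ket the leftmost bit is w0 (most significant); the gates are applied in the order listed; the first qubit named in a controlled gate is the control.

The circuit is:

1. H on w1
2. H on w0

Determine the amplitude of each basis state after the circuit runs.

The final amplitudes are 1/2 on |00>, 1/2 on |01>, 1/2 on |10>, 1/2 on |11>.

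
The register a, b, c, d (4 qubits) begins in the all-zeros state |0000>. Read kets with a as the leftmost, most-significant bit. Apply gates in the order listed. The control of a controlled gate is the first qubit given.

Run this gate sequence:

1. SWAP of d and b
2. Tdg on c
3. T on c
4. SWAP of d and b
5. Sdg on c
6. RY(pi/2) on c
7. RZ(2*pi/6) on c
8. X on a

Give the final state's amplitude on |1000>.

The final state's coefficient on |1000> equals -sqrt(2)*exp(5*I*pi/6)/2. Key observation: gates 1-4 undo each other exactly, leaving only the rest of the circuit to track.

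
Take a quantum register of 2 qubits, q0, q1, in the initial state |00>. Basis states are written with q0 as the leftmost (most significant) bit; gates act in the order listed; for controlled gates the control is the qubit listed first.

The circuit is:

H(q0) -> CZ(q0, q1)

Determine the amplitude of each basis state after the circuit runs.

The resulting statevector has amplitude sqrt(2)/2 on |00>, 0 on |01>, sqrt(2)/2 on |10>, 0 on |11>.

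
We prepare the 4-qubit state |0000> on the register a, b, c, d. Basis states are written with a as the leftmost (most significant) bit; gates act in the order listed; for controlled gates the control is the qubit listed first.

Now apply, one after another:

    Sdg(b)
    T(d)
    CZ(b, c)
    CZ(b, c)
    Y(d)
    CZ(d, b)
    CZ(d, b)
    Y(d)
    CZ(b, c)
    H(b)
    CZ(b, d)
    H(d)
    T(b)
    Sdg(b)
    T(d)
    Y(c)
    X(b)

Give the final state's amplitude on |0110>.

The final state's coefficient on |0110> equals I/2.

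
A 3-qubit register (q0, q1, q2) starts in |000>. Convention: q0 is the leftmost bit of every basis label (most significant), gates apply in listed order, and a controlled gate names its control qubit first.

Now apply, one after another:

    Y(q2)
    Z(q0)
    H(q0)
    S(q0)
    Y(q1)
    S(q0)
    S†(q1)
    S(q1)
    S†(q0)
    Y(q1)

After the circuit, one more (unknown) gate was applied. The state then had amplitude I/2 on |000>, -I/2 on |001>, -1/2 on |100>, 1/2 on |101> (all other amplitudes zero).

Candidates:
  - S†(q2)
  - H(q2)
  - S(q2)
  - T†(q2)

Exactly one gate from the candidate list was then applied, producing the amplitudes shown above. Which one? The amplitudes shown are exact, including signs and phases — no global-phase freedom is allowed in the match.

It was H(q2) that produced the state shown. Key observation: gates 5-10 undo each other exactly, leaving only the rest of the circuit to track.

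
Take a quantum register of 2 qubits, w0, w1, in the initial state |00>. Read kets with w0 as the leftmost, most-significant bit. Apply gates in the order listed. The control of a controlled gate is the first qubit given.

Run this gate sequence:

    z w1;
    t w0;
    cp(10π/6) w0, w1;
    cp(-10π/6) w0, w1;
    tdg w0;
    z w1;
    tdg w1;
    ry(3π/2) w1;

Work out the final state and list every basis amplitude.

The resulting statevector has amplitude -sqrt(2)/2 on |00>, sqrt(2)/2 on |01>, 0 on |10>, 0 on |11>. Key observation: steps 2-5 multiply out to the identity, so the circuit reduces to the remaining gates.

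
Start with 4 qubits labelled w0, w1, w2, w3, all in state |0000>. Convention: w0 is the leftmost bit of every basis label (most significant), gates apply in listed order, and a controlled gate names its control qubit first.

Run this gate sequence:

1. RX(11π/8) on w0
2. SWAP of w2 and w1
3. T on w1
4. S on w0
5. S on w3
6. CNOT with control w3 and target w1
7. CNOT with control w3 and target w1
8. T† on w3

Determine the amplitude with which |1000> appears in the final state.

The amplitude on |1000> is sin(5*pi/16). Key observation: the block from step 6 through step 7 cancels to the identity and can be dropped.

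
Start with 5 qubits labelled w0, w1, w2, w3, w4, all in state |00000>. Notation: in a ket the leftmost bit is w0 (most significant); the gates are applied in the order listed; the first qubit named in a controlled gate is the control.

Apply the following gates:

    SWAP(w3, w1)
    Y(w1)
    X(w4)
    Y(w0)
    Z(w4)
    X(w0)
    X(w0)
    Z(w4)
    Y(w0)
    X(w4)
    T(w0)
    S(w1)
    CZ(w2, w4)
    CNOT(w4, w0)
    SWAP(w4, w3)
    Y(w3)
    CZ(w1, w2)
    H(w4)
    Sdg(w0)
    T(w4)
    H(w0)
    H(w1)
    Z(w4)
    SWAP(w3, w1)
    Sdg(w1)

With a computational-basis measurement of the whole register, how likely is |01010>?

A full measurement returns |01010> with probability 1/8.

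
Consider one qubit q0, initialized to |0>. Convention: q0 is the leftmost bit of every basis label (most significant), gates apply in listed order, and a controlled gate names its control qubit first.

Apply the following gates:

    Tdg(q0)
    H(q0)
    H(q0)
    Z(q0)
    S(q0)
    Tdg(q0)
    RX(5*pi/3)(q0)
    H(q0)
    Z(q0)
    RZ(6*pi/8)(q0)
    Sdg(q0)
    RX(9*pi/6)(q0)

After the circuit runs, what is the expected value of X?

The expectation value of X is -sqrt(6)/4 - sqrt(2)/4.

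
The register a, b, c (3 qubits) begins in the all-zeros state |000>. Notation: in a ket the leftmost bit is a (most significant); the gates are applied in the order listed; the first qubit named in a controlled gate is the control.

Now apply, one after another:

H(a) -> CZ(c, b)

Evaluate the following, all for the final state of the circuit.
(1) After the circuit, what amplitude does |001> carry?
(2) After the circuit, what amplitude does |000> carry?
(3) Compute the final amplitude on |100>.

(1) The amplitude on |001> is 0.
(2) The final state's coefficient on |000> equals sqrt(2)/2.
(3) |100> carries amplitude sqrt(2)/2 in the final state.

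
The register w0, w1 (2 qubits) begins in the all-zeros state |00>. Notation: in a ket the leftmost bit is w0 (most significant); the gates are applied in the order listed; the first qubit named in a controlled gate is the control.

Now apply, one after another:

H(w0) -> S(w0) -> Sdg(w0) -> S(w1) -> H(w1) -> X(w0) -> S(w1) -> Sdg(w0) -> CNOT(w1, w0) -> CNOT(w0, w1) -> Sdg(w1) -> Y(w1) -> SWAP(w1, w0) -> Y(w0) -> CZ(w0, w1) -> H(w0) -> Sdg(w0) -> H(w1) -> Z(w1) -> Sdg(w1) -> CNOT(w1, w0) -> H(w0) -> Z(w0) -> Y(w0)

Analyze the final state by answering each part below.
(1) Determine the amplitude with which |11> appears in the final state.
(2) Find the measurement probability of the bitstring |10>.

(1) The amplitude on |11> is sqrt(2)*I/2.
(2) A full measurement returns |10> with probability 1/2.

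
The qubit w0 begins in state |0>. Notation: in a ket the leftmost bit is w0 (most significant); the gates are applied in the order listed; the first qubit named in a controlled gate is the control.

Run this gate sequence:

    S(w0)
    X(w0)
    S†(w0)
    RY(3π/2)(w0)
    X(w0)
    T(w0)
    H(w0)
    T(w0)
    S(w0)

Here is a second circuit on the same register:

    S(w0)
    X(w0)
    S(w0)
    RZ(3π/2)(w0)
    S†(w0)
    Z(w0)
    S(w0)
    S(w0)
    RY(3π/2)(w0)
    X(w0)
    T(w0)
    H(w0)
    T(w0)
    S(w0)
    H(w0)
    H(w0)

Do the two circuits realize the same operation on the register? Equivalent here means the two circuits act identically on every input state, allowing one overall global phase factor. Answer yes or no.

Yes: on every input state the two circuits agree up to one overall phase factor.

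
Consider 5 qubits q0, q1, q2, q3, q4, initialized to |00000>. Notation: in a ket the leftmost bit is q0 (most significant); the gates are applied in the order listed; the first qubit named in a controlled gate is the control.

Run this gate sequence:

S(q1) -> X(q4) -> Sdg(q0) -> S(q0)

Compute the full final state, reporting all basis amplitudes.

The final amplitudes are 1 on |00001>, and 0 on every other basis state.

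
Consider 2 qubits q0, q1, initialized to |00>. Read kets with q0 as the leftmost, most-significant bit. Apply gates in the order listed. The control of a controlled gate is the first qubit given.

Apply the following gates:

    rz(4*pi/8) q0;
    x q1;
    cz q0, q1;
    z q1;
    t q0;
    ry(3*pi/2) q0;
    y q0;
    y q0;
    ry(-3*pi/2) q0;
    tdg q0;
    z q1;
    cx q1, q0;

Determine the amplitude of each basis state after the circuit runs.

After the circuit, the state carries amplitude exp(-I*pi/4) on |11>, and 0 on every other basis state. Key observation: steps 4-11 multiply out to the identity, so the circuit reduces to the remaining gates.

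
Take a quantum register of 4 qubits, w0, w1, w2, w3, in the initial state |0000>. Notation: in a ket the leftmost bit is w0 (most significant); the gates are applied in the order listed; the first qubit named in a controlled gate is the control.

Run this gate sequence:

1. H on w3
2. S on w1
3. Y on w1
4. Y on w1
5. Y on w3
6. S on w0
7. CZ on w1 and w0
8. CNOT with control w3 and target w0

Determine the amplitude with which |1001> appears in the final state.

The final state's coefficient on |1001> equals sqrt(2)*I/2.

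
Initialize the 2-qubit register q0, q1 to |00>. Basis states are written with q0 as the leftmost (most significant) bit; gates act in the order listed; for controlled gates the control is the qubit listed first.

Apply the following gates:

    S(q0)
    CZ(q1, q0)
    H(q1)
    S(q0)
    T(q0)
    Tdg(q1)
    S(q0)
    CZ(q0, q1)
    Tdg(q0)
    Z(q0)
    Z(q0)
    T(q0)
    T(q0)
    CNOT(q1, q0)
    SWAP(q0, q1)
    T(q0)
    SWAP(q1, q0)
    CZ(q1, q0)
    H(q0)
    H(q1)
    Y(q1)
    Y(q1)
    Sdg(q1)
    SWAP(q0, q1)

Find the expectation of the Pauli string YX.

In the final state, YX has expectation -1.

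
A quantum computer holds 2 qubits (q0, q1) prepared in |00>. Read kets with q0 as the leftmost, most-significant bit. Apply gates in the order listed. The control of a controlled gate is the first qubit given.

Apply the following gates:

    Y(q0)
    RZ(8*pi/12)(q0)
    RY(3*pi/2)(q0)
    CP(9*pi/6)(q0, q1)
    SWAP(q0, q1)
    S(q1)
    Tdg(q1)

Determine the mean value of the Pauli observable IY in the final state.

The observable IY averages to sqrt(2)/2.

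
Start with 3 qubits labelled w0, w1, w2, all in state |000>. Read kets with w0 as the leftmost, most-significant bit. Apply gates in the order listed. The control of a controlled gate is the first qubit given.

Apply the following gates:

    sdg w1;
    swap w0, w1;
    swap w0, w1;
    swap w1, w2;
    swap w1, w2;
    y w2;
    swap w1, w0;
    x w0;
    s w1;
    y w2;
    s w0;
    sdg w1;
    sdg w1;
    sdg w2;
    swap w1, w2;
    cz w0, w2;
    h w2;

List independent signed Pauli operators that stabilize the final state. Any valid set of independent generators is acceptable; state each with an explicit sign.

The final state is stabilized by the group generated by +IIX, -ZII, +IZI; other independent generating sets are equally valid. Key observation: gates 4-5 undo each other exactly, leaving only the rest of the circuit to track.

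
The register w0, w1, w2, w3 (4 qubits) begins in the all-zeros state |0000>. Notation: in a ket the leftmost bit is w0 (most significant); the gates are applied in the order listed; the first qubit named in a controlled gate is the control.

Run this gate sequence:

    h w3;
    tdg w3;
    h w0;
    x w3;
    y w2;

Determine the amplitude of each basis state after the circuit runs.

After the circuit, the state carries amplitude exp(I*pi/4)/2 on |0010>, I/2 on |0011>, exp(I*pi/4)/2 on |1010>, I/2 on |1011>, and 0 on every other basis state.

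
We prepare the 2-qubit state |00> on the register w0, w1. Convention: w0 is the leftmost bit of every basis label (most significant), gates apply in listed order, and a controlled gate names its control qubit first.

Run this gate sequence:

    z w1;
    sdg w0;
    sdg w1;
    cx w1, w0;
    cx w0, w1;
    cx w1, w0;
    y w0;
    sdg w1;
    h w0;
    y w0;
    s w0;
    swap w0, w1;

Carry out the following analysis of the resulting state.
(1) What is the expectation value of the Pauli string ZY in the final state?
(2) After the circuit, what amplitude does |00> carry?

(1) The expectation value of ZY is 1.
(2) The final state's coefficient on |00> equals -sqrt(2)/2.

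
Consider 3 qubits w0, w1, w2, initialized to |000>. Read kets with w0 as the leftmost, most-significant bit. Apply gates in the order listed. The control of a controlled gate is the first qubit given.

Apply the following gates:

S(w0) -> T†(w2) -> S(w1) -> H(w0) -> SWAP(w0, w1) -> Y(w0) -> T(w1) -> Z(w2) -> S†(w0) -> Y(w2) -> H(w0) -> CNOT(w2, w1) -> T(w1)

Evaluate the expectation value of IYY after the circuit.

The observable IYY averages to 0.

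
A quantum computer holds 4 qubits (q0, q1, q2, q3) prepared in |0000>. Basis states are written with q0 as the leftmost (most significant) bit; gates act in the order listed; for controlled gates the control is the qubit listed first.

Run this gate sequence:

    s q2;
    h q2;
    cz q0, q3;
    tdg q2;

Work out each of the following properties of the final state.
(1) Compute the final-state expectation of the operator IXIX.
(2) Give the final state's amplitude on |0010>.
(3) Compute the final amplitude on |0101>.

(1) The observable IXIX averages to 0.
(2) The final state's coefficient on |0010> equals -sqrt(2)*exp(3*I*pi/4)/2.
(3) |0101> carries amplitude 0 in the final state.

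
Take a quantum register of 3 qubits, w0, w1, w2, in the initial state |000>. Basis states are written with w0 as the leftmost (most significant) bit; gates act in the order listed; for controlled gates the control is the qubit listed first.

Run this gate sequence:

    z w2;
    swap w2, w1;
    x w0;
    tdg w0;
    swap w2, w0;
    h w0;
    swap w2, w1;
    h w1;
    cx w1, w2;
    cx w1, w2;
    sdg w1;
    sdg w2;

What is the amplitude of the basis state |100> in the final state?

The final state's coefficient on |100> equals -exp(3*I*pi/4)/2. Key observation: gates 9-10 undo each other exactly, leaving only the rest of the circuit to track.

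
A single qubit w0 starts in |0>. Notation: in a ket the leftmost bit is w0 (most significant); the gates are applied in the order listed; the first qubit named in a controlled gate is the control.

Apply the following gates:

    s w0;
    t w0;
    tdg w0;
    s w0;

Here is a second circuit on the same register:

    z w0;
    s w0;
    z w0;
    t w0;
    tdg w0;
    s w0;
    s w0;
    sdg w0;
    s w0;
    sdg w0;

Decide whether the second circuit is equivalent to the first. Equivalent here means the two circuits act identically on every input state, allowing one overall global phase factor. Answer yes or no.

Yes: on every input state the two circuits agree up to one overall phase factor.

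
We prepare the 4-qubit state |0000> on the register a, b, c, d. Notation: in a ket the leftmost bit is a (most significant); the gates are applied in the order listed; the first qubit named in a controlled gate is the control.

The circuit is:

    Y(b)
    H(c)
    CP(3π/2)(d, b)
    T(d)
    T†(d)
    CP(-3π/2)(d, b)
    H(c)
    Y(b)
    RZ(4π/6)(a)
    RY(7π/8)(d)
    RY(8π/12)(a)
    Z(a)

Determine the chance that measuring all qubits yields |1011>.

The probability of measuring |1011> is 0. Key observation: gates 1-8 undo each other exactly, leaving only the rest of the circuit to track.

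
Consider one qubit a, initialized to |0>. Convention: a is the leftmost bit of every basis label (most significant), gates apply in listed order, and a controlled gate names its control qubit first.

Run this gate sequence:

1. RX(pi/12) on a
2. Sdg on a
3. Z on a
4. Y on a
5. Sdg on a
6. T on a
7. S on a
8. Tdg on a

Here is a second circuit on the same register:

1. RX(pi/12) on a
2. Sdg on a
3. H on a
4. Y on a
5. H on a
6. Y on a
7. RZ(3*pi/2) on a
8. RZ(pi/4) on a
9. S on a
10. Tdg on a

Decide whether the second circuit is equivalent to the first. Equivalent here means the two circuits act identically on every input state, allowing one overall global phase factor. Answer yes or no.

No — the two circuits implement different unitaries, even allowing a global phase.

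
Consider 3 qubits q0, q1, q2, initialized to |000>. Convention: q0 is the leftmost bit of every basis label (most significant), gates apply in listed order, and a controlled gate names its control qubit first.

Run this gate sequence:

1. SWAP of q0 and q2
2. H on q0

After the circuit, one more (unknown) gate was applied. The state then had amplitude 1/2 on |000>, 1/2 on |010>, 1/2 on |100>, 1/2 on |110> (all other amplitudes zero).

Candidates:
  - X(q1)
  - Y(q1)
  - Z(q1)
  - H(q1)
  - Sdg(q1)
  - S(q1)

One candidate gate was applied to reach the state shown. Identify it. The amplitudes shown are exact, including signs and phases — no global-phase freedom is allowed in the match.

The unique candidate consistent with the amplitudes is H(q1).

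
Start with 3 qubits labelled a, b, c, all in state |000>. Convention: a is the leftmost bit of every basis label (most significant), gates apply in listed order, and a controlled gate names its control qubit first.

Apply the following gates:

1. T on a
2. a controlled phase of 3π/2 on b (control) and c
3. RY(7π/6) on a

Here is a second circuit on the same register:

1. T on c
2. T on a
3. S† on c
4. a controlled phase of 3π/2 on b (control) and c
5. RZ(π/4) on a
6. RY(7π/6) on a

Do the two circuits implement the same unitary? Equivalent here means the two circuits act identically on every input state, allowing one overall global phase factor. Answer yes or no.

No: there is an input state on which the two circuits produce genuinely different outputs (not merely differing by a phase).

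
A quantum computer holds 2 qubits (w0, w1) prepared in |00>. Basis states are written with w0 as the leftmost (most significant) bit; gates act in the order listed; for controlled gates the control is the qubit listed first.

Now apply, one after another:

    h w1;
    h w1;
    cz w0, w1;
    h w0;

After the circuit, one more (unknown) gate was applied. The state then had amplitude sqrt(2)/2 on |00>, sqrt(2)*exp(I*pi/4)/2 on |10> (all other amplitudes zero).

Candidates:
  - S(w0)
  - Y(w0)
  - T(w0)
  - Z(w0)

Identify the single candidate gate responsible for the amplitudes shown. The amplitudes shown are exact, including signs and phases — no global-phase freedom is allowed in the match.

It was T(w0) that produced the state shown. Key observation: the block from step 1 through step 2 cancels to the identity and can be dropped.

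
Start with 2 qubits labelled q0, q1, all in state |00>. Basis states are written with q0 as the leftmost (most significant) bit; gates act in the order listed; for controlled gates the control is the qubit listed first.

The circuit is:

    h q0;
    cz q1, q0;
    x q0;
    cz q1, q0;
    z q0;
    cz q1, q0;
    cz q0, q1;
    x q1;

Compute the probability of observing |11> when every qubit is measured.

The probability of measuring |11> is 1/2.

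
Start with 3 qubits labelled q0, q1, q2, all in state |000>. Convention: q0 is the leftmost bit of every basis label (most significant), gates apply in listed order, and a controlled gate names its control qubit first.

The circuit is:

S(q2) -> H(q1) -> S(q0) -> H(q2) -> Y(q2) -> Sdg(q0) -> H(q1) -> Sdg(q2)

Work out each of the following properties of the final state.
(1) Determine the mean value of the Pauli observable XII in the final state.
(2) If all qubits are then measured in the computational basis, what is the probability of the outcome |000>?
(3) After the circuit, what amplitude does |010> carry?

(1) The observable XII averages to 0.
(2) Outcome |000> occurs with probability 1/2.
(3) The final state's coefficient on |010> equals 0.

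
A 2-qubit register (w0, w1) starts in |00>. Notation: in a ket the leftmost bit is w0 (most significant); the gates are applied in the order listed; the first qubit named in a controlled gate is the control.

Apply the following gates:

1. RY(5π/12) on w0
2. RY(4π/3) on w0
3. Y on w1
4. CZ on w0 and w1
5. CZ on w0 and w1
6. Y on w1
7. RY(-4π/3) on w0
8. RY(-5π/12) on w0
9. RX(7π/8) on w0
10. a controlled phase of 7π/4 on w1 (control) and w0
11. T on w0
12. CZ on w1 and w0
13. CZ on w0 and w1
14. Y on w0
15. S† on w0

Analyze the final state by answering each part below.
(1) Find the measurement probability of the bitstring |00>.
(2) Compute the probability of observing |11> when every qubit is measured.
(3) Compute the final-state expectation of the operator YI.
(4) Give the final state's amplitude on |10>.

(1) Outcome |00> occurs with probability sin(7*pi/16)**2. Key observation: steps 1-8 multiply out to the identity, so the circuit reduces to the remaining gates.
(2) The probability of measuring |11> is 0.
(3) The expectation value of YI is sqrt(4 - 2*sqrt(2))/4.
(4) |10> carries amplitude cos(7*pi/16) in the final state.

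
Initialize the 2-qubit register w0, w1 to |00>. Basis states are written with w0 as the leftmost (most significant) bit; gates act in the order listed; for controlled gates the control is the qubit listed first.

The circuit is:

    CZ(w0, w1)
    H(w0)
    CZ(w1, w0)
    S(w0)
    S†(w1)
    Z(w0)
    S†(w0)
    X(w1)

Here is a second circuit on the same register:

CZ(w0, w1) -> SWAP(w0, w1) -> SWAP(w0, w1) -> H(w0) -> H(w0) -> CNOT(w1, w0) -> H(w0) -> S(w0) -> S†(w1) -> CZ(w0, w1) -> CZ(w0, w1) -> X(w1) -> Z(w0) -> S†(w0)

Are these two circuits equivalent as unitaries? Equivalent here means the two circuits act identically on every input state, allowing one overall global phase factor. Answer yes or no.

Yes, they are equivalent — the unitaries differ by at most a global phase.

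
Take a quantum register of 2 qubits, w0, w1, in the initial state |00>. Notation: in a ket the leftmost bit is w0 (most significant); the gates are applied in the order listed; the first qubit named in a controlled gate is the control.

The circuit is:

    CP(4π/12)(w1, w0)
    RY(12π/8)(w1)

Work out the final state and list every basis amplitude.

The resulting statevector has amplitude -sqrt(2)/2 on |00>, sqrt(2)/2 on |01>, 0 on |10>, 0 on |11>.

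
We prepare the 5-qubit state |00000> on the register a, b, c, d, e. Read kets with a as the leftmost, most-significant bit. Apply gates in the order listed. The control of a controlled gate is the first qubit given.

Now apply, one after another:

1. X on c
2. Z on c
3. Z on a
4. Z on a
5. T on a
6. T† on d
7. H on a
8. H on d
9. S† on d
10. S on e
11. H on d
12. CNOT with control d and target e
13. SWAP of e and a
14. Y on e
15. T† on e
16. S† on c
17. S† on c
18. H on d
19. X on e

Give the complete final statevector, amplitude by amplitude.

The resulting statevector has amplitude sqrt(2)/4 on |00100>, -1/4 - I/4 on |00101>, sqrt(2)/4 on |00110>, -1/4 - I/4 on |00111>, (1 - I)*exp(3*I*pi/4)/4 on |10100>, 1/4 - I/4 on |10101>, (-1 + I)*exp(3*I*pi/4)/4 on |10110>, -1/4 + I/4 on |10111>, and 0 on every other basis state.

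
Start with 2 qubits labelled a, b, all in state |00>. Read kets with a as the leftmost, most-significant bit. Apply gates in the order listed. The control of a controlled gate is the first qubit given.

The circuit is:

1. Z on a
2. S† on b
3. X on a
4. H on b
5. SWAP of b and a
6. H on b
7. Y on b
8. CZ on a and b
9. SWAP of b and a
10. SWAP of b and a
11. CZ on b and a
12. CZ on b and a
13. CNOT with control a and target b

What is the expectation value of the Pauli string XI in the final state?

The expectation value of XI is 0.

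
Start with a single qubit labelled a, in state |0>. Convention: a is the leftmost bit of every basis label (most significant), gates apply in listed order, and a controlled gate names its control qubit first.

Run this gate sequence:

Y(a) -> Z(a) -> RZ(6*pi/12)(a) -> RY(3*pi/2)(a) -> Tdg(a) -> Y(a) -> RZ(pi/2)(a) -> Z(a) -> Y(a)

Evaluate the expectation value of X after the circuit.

The expectation value of X is sqrt(2)/2.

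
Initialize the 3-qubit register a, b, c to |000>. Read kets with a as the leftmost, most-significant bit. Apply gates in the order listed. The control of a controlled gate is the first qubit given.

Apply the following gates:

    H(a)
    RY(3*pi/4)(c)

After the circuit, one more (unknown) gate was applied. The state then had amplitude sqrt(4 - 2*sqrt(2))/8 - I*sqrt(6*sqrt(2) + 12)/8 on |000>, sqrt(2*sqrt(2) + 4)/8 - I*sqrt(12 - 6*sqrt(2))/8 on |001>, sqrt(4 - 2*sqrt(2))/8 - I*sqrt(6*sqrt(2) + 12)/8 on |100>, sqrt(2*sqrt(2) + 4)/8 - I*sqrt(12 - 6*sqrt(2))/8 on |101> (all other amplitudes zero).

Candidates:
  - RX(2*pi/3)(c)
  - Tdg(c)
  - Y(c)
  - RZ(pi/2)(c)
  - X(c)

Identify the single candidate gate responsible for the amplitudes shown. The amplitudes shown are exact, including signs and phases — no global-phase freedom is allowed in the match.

The unique candidate consistent with the amplitudes is RX(2*pi/3)(c).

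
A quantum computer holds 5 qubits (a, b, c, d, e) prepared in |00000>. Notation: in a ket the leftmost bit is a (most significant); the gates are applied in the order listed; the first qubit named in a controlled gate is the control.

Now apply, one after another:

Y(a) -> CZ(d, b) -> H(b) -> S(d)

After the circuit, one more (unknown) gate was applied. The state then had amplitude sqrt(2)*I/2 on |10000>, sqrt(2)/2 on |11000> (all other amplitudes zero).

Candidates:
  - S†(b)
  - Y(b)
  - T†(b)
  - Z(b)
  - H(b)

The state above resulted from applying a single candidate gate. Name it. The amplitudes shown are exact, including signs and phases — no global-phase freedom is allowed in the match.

The unique candidate consistent with the amplitudes is S†(b).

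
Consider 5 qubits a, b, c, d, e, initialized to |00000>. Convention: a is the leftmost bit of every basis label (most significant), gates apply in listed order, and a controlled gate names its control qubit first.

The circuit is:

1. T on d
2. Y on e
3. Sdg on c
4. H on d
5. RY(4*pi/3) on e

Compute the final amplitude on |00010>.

|00010> carries amplitude -sqrt(6)*I/4 in the final state.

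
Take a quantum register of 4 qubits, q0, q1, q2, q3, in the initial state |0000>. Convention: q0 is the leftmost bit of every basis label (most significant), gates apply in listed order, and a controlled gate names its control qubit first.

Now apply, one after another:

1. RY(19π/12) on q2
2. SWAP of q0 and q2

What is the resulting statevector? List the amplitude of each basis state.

The resulting statevector has amplitude -sqrt(sqrt(2) + 2)/4 - sqrt(6 - 3*sqrt(2))/4 on |0000>, -sqrt(2 - sqrt(2))/4 + sqrt(3*sqrt(2) + 6)/4 on |1000>, and 0 on every other basis state.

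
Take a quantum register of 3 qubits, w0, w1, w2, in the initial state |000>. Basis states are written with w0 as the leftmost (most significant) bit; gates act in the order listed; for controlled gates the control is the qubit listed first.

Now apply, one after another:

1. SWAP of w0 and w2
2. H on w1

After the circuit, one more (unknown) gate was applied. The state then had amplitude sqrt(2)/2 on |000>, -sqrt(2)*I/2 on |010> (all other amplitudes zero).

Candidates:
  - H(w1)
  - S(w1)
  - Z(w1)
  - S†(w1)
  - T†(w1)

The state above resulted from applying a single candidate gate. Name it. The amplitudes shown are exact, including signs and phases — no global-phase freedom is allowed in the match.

The applied gate was S†(w1).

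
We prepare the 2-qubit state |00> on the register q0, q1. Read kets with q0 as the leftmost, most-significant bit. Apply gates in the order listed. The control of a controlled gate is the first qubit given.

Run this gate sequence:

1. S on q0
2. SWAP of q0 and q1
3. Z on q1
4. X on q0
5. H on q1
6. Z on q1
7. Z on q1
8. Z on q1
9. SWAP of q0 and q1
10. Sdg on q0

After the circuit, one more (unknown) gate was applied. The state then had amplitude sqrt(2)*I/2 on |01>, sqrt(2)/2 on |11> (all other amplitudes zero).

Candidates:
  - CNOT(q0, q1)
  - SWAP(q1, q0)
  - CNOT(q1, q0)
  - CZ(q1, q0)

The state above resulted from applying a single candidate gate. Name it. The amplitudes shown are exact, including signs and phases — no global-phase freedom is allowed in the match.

It was CNOT(q1, q0) that produced the state shown.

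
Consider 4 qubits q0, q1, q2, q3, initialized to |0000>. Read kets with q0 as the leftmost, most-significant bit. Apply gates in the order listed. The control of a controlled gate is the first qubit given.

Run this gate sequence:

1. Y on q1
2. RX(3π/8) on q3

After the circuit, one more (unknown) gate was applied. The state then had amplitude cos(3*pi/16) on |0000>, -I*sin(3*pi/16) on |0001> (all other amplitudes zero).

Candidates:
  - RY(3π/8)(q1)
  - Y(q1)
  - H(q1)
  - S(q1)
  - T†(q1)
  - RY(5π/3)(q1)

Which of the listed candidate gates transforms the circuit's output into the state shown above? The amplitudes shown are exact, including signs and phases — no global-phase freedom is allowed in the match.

The unique candidate consistent with the amplitudes is Y(q1).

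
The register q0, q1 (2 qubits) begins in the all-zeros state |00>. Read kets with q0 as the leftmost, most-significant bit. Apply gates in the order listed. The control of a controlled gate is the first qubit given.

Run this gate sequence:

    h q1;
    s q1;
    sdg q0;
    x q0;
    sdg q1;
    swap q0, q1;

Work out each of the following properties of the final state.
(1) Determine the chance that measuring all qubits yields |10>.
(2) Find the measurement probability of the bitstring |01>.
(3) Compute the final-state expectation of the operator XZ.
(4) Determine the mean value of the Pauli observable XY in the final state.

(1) A full measurement returns |10> with probability 0.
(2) Outcome |01> occurs with probability 1/2.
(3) The observable XZ averages to -1.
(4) In the final state, XY has expectation 0.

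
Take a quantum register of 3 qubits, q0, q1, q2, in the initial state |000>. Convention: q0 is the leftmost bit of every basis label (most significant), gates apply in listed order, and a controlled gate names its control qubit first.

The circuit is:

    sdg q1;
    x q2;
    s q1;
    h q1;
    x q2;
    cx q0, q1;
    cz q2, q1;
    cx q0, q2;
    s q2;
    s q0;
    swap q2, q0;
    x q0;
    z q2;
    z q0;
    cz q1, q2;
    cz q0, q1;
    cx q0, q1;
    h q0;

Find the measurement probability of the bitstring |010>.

The probability of measuring |010> is 1/4.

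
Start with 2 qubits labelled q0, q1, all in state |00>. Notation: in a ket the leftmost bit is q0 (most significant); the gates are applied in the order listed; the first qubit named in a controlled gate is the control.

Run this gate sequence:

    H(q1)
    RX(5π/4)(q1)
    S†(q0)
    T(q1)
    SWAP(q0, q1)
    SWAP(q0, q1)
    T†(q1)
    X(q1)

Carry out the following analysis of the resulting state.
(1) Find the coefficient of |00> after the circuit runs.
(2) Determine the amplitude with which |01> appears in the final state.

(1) The amplitude on |00> is -sqrt(2)*sqrt(2 - sqrt(2))/4 - sqrt(2)*I*sqrt(sqrt(2) + 2)/4. Key observation: gates 4-7 undo each other exactly, leaving only the rest of the circuit to track.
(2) |01> carries amplitude -sqrt(2)*sqrt(2 - sqrt(2))/4 - sqrt(2)*I*sqrt(sqrt(2) + 2)/4 in the final state.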